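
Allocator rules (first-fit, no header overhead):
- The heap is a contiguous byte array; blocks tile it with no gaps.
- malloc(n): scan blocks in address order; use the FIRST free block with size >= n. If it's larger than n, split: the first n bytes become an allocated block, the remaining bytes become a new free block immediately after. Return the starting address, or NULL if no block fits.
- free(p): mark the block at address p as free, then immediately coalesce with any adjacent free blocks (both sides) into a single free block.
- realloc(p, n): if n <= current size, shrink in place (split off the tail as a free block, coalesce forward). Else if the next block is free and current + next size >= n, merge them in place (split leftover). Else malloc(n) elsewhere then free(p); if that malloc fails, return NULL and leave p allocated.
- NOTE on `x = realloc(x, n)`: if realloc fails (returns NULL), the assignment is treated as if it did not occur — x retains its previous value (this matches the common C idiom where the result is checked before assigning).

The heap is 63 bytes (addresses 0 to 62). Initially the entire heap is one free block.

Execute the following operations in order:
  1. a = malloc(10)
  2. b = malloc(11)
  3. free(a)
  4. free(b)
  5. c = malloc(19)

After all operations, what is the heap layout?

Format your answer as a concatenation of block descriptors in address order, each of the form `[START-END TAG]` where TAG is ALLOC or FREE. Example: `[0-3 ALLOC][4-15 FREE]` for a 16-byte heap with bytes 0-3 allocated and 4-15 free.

Op 1: a = malloc(10) -> a = 0; heap: [0-9 ALLOC][10-62 FREE]
Op 2: b = malloc(11) -> b = 10; heap: [0-9 ALLOC][10-20 ALLOC][21-62 FREE]
Op 3: free(a) -> (freed a); heap: [0-9 FREE][10-20 ALLOC][21-62 FREE]
Op 4: free(b) -> (freed b); heap: [0-62 FREE]
Op 5: c = malloc(19) -> c = 0; heap: [0-18 ALLOC][19-62 FREE]

Answer: [0-18 ALLOC][19-62 FREE]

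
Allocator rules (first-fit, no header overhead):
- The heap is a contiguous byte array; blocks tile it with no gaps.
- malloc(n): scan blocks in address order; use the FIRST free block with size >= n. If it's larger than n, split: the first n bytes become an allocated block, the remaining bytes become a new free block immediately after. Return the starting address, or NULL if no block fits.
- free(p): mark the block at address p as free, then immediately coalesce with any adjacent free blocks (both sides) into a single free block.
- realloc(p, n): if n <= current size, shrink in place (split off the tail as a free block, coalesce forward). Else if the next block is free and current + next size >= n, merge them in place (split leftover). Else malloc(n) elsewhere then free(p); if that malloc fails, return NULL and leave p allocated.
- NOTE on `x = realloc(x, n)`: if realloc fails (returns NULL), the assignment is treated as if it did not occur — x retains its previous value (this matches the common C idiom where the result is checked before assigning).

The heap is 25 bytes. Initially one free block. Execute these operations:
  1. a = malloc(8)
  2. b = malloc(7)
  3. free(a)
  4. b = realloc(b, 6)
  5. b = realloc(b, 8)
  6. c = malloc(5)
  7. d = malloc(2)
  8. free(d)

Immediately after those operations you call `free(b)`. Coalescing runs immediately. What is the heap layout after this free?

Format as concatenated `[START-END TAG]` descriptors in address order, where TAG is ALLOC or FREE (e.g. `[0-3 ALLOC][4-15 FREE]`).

Answer: [0-4 ALLOC][5-24 FREE]

Derivation:
Op 1: a = malloc(8) -> a = 0; heap: [0-7 ALLOC][8-24 FREE]
Op 2: b = malloc(7) -> b = 8; heap: [0-7 ALLOC][8-14 ALLOC][15-24 FREE]
Op 3: free(a) -> (freed a); heap: [0-7 FREE][8-14 ALLOC][15-24 FREE]
Op 4: b = realloc(b, 6) -> b = 8; heap: [0-7 FREE][8-13 ALLOC][14-24 FREE]
Op 5: b = realloc(b, 8) -> b = 8; heap: [0-7 FREE][8-15 ALLOC][16-24 FREE]
Op 6: c = malloc(5) -> c = 0; heap: [0-4 ALLOC][5-7 FREE][8-15 ALLOC][16-24 FREE]
Op 7: d = malloc(2) -> d = 5; heap: [0-4 ALLOC][5-6 ALLOC][7-7 FREE][8-15 ALLOC][16-24 FREE]
Op 8: free(d) -> (freed d); heap: [0-4 ALLOC][5-7 FREE][8-15 ALLOC][16-24 FREE]
free(b): b = 8 -> block [8-15 ALLOC]; mark free, coalesce with adjacent free neighbors -> [0-4 ALLOC][5-24 FREE]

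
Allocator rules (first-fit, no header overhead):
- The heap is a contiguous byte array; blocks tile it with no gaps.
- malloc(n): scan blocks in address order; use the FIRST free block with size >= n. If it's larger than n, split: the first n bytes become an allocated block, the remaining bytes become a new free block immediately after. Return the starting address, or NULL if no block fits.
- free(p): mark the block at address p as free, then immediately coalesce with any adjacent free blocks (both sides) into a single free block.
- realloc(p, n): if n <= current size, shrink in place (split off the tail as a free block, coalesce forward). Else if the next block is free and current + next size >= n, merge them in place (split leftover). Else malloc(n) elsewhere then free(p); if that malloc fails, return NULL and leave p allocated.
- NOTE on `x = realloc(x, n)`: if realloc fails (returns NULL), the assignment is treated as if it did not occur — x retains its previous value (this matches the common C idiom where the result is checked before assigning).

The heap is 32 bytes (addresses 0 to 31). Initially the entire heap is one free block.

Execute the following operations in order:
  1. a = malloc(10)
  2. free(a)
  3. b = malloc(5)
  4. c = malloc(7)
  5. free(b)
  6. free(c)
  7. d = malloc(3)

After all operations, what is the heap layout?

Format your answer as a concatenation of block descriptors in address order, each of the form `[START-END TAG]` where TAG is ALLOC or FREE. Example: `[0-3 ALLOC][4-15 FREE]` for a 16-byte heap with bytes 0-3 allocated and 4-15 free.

Op 1: a = malloc(10) -> a = 0; heap: [0-9 ALLOC][10-31 FREE]
Op 2: free(a) -> (freed a); heap: [0-31 FREE]
Op 3: b = malloc(5) -> b = 0; heap: [0-4 ALLOC][5-31 FREE]
Op 4: c = malloc(7) -> c = 5; heap: [0-4 ALLOC][5-11 ALLOC][12-31 FREE]
Op 5: free(b) -> (freed b); heap: [0-4 FREE][5-11 ALLOC][12-31 FREE]
Op 6: free(c) -> (freed c); heap: [0-31 FREE]
Op 7: d = malloc(3) -> d = 0; heap: [0-2 ALLOC][3-31 FREE]

Answer: [0-2 ALLOC][3-31 FREE]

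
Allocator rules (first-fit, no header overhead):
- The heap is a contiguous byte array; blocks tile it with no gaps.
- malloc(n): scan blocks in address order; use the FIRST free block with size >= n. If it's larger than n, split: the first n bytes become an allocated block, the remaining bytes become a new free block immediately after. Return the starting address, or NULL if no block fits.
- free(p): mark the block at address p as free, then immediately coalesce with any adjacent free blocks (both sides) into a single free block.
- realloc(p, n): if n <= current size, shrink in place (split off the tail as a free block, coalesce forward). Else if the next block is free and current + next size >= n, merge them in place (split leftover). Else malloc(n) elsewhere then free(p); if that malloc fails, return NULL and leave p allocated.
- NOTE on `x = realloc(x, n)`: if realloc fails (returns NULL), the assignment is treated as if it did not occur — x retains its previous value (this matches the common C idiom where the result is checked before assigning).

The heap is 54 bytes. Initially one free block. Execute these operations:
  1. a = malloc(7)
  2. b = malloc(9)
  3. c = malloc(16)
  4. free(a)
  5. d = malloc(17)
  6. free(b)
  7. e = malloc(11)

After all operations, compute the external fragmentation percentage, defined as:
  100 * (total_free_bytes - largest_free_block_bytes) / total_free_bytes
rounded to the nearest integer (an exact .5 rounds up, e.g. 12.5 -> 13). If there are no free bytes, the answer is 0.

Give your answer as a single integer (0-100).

Op 1: a = malloc(7) -> a = 0; heap: [0-6 ALLOC][7-53 FREE]
Op 2: b = malloc(9) -> b = 7; heap: [0-6 ALLOC][7-15 ALLOC][16-53 FREE]
Op 3: c = malloc(16) -> c = 16; heap: [0-6 ALLOC][7-15 ALLOC][16-31 ALLOC][32-53 FREE]
Op 4: free(a) -> (freed a); heap: [0-6 FREE][7-15 ALLOC][16-31 ALLOC][32-53 FREE]
Op 5: d = malloc(17) -> d = 32; heap: [0-6 FREE][7-15 ALLOC][16-31 ALLOC][32-48 ALLOC][49-53 FREE]
Op 6: free(b) -> (freed b); heap: [0-15 FREE][16-31 ALLOC][32-48 ALLOC][49-53 FREE]
Op 7: e = malloc(11) -> e = 0; heap: [0-10 ALLOC][11-15 FREE][16-31 ALLOC][32-48 ALLOC][49-53 FREE]
Free blocks: [5 5] total_free=10 largest=5 -> 100*(10-5)/10 = 500/10 = 50

Answer: 50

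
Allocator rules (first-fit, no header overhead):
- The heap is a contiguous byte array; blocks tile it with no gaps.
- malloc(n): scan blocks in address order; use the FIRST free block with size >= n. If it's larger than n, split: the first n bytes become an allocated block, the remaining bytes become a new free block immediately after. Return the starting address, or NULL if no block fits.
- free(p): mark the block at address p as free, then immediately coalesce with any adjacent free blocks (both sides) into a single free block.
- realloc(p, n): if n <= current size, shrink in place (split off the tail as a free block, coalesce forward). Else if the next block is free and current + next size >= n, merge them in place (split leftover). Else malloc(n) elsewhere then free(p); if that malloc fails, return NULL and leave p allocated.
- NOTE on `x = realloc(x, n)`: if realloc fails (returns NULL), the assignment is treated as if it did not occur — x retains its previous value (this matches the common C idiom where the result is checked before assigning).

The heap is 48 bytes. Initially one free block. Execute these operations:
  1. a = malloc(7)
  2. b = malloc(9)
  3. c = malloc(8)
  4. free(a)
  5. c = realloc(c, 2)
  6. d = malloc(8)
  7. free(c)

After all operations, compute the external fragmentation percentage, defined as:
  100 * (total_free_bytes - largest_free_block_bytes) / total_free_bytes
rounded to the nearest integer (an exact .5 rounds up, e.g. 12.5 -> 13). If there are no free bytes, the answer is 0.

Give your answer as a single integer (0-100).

Answer: 29

Derivation:
Op 1: a = malloc(7) -> a = 0; heap: [0-6 ALLOC][7-47 FREE]
Op 2: b = malloc(9) -> b = 7; heap: [0-6 ALLOC][7-15 ALLOC][16-47 FREE]
Op 3: c = malloc(8) -> c = 16; heap: [0-6 ALLOC][7-15 ALLOC][16-23 ALLOC][24-47 FREE]
Op 4: free(a) -> (freed a); heap: [0-6 FREE][7-15 ALLOC][16-23 ALLOC][24-47 FREE]
Op 5: c = realloc(c, 2) -> c = 16; heap: [0-6 FREE][7-15 ALLOC][16-17 ALLOC][18-47 FREE]
Op 6: d = malloc(8) -> d = 18; heap: [0-6 FREE][7-15 ALLOC][16-17 ALLOC][18-25 ALLOC][26-47 FREE]
Op 7: free(c) -> (freed c); heap: [0-6 FREE][7-15 ALLOC][16-17 FREE][18-25 ALLOC][26-47 FREE]
Free blocks: [7 2 22] total_free=31 largest=22 -> 100*(31-22)/31 = 900/31 ≈ 29.032 -> rounds to 29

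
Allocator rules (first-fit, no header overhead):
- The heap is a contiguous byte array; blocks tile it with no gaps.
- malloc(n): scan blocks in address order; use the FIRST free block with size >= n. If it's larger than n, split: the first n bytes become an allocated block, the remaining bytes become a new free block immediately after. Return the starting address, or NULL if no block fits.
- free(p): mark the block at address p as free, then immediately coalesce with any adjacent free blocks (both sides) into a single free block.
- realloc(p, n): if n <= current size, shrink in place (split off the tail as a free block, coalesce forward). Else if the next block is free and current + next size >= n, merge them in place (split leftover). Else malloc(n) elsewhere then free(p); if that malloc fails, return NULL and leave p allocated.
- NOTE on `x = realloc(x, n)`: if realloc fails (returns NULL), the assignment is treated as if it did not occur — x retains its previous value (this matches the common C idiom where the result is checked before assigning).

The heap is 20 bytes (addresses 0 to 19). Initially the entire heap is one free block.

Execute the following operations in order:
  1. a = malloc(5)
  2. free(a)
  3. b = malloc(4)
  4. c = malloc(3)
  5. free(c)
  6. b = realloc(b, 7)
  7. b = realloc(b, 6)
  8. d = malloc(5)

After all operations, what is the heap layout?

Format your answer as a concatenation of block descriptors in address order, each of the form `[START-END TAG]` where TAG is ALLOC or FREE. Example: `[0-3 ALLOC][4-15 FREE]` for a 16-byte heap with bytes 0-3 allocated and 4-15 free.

Answer: [0-5 ALLOC][6-10 ALLOC][11-19 FREE]

Derivation:
Op 1: a = malloc(5) -> a = 0; heap: [0-4 ALLOC][5-19 FREE]
Op 2: free(a) -> (freed a); heap: [0-19 FREE]
Op 3: b = malloc(4) -> b = 0; heap: [0-3 ALLOC][4-19 FREE]
Op 4: c = malloc(3) -> c = 4; heap: [0-3 ALLOC][4-6 ALLOC][7-19 FREE]
Op 5: free(c) -> (freed c); heap: [0-3 ALLOC][4-19 FREE]
Op 6: b = realloc(b, 7) -> b = 0; heap: [0-6 ALLOC][7-19 FREE]
Op 7: b = realloc(b, 6) -> b = 0; heap: [0-5 ALLOC][6-19 FREE]
Op 8: d = malloc(5) -> d = 6; heap: [0-5 ALLOC][6-10 ALLOC][11-19 FREE]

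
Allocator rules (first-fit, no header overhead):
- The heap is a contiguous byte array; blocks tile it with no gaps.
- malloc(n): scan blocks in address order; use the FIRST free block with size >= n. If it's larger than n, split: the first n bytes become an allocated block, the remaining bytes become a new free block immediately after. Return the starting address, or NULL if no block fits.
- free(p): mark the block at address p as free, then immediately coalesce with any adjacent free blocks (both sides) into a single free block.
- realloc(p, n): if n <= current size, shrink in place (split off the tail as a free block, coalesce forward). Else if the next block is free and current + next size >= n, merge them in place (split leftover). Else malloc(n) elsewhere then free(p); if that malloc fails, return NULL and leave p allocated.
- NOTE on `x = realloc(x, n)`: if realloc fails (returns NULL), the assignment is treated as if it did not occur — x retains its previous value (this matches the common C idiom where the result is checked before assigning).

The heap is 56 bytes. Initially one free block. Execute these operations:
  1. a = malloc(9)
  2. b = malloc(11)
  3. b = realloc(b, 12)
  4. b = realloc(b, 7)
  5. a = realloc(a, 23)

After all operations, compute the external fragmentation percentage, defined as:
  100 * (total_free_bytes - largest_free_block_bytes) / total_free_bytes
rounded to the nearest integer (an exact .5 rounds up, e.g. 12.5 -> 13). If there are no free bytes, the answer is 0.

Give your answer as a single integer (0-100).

Op 1: a = malloc(9) -> a = 0; heap: [0-8 ALLOC][9-55 FREE]
Op 2: b = malloc(11) -> b = 9; heap: [0-8 ALLOC][9-19 ALLOC][20-55 FREE]
Op 3: b = realloc(b, 12) -> b = 9; heap: [0-8 ALLOC][9-20 ALLOC][21-55 FREE]
Op 4: b = realloc(b, 7) -> b = 9; heap: [0-8 ALLOC][9-15 ALLOC][16-55 FREE]
Op 5: a = realloc(a, 23) -> a = 16; heap: [0-8 FREE][9-15 ALLOC][16-38 ALLOC][39-55 FREE]
Free blocks: [9 17] total_free=26 largest=17 -> 100*(26-17)/26 = 900/26 ≈ 34.615 -> rounds to 35

Answer: 35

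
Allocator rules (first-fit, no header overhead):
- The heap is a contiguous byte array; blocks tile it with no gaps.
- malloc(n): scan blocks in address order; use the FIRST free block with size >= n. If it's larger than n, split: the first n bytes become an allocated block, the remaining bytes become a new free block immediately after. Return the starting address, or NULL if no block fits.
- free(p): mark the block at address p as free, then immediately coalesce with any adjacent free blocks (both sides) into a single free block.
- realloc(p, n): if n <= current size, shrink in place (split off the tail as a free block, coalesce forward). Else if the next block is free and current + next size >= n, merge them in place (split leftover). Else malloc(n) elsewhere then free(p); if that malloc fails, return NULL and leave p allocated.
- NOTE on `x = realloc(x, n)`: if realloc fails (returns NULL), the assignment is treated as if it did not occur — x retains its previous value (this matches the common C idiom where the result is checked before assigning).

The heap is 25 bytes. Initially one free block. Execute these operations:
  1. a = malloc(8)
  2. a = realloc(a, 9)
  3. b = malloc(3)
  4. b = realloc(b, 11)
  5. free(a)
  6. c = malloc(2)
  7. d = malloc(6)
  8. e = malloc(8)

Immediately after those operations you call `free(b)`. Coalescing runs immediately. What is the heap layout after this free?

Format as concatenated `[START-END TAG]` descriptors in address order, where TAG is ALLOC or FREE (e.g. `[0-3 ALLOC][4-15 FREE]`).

Answer: [0-1 ALLOC][2-7 ALLOC][8-24 FREE]

Derivation:
Op 1: a = malloc(8) -> a = 0; heap: [0-7 ALLOC][8-24 FREE]
Op 2: a = realloc(a, 9) -> a = 0; heap: [0-8 ALLOC][9-24 FREE]
Op 3: b = malloc(3) -> b = 9; heap: [0-8 ALLOC][9-11 ALLOC][12-24 FREE]
Op 4: b = realloc(b, 11) -> b = 9; heap: [0-8 ALLOC][9-19 ALLOC][20-24 FREE]
Op 5: free(a) -> (freed a); heap: [0-8 FREE][9-19 ALLOC][20-24 FREE]
Op 6: c = malloc(2) -> c = 0; heap: [0-1 ALLOC][2-8 FREE][9-19 ALLOC][20-24 FREE]
Op 7: d = malloc(6) -> d = 2; heap: [0-1 ALLOC][2-7 ALLOC][8-8 FREE][9-19 ALLOC][20-24 FREE]
Op 8: e = malloc(8) -> e = NULL; heap: [0-1 ALLOC][2-7 ALLOC][8-8 FREE][9-19 ALLOC][20-24 FREE]
free(b): b = 9 -> block [9-19 ALLOC]; mark free, coalesce with adjacent free neighbors -> [0-1 ALLOC][2-7 ALLOC][8-24 FREE]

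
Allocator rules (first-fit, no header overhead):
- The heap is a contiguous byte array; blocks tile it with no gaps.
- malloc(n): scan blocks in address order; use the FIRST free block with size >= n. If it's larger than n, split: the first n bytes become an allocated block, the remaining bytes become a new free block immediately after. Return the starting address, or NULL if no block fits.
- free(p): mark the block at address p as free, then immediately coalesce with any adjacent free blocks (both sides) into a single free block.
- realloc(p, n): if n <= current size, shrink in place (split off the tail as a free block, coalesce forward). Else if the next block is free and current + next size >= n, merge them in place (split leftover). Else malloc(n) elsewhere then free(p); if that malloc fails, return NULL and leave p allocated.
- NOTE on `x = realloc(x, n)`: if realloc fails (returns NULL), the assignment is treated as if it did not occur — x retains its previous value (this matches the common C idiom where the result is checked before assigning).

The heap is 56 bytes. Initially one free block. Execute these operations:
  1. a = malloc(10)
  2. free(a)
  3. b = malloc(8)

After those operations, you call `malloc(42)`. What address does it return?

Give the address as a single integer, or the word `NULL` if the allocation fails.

Answer: 8

Derivation:
Op 1: a = malloc(10) -> a = 0; heap: [0-9 ALLOC][10-55 FREE]
Op 2: free(a) -> (freed a); heap: [0-55 FREE]
Op 3: b = malloc(8) -> b = 0; heap: [0-7 ALLOC][8-55 FREE]
malloc(42): first-fit scan over [0-7 ALLOC][8-55 FREE] -> 8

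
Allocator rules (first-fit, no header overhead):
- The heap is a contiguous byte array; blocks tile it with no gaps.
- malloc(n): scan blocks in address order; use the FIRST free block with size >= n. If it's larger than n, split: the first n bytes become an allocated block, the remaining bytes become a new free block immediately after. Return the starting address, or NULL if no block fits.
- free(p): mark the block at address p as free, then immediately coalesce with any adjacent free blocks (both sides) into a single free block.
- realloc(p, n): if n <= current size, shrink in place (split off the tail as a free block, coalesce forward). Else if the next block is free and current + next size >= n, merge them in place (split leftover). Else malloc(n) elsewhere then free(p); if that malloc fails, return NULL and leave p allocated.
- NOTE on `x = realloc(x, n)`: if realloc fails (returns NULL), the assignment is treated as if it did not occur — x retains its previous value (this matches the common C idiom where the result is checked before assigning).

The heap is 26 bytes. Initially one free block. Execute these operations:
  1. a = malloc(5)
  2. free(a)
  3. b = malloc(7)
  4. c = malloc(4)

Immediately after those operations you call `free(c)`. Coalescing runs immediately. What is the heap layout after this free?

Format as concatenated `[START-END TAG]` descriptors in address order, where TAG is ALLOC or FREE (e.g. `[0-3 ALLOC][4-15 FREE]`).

Op 1: a = malloc(5) -> a = 0; heap: [0-4 ALLOC][5-25 FREE]
Op 2: free(a) -> (freed a); heap: [0-25 FREE]
Op 3: b = malloc(7) -> b = 0; heap: [0-6 ALLOC][7-25 FREE]
Op 4: c = malloc(4) -> c = 7; heap: [0-6 ALLOC][7-10 ALLOC][11-25 FREE]
free(c): c = 7 -> block [7-10 ALLOC]; mark free, coalesce with adjacent free neighbors -> [0-6 ALLOC][7-25 FREE]

Answer: [0-6 ALLOC][7-25 FREE]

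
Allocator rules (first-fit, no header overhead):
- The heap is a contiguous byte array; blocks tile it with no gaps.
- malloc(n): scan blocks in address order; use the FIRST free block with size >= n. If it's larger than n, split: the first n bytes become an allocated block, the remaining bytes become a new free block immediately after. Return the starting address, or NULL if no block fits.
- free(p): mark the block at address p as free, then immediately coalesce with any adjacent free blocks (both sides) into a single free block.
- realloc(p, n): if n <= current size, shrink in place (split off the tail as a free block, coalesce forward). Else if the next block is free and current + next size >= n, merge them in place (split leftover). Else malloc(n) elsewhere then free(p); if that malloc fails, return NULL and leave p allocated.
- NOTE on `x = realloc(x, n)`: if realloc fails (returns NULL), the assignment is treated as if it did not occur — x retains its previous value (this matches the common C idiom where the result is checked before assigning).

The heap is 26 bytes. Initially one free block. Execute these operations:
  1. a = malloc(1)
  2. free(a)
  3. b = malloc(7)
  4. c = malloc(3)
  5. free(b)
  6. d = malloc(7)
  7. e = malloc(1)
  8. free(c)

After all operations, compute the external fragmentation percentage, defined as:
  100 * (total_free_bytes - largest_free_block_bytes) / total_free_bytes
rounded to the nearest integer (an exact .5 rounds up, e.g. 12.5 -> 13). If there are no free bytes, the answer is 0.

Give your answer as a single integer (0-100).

Op 1: a = malloc(1) -> a = 0; heap: [0-0 ALLOC][1-25 FREE]
Op 2: free(a) -> (freed a); heap: [0-25 FREE]
Op 3: b = malloc(7) -> b = 0; heap: [0-6 ALLOC][7-25 FREE]
Op 4: c = malloc(3) -> c = 7; heap: [0-6 ALLOC][7-9 ALLOC][10-25 FREE]
Op 5: free(b) -> (freed b); heap: [0-6 FREE][7-9 ALLOC][10-25 FREE]
Op 6: d = malloc(7) -> d = 0; heap: [0-6 ALLOC][7-9 ALLOC][10-25 FREE]
Op 7: e = malloc(1) -> e = 10; heap: [0-6 ALLOC][7-9 ALLOC][10-10 ALLOC][11-25 FREE]
Op 8: free(c) -> (freed c); heap: [0-6 ALLOC][7-9 FREE][10-10 ALLOC][11-25 FREE]
Free blocks: [3 15] total_free=18 largest=15 -> 100*(18-15)/18 = 300/18 ≈ 16.667 -> rounds to 17

Answer: 17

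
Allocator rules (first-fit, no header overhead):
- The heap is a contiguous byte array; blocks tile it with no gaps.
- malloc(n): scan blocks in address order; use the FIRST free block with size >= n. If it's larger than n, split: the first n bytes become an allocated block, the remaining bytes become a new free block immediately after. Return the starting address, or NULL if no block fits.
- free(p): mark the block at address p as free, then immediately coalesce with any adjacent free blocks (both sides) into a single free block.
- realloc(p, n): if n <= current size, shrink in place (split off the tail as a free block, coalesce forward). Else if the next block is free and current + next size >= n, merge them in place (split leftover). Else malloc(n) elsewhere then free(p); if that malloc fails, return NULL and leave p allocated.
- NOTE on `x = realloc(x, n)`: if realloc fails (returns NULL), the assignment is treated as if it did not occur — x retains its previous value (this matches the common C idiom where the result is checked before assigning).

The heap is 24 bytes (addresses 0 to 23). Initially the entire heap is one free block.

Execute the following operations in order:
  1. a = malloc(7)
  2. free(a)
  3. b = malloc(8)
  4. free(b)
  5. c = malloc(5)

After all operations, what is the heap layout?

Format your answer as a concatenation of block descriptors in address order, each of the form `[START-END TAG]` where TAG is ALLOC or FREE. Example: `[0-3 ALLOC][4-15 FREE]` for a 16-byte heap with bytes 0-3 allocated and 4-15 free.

Op 1: a = malloc(7) -> a = 0; heap: [0-6 ALLOC][7-23 FREE]
Op 2: free(a) -> (freed a); heap: [0-23 FREE]
Op 3: b = malloc(8) -> b = 0; heap: [0-7 ALLOC][8-23 FREE]
Op 4: free(b) -> (freed b); heap: [0-23 FREE]
Op 5: c = malloc(5) -> c = 0; heap: [0-4 ALLOC][5-23 FREE]

Answer: [0-4 ALLOC][5-23 FREE]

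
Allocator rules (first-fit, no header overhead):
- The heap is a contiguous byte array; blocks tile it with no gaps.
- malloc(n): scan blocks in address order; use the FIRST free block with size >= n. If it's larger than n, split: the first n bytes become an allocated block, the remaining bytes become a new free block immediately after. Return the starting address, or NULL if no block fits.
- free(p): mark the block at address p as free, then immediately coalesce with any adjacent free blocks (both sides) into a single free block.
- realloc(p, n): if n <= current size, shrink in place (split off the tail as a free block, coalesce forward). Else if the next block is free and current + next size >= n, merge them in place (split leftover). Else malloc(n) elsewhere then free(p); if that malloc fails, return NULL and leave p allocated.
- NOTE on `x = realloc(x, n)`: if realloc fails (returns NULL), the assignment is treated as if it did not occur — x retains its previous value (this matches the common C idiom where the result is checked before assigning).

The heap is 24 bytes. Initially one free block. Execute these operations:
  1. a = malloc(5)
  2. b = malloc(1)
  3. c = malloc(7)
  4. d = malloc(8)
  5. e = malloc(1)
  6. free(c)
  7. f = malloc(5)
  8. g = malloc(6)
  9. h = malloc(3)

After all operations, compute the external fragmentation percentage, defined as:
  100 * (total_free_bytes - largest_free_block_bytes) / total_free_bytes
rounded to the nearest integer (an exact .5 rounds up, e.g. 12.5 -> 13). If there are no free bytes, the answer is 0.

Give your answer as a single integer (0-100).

Op 1: a = malloc(5) -> a = 0; heap: [0-4 ALLOC][5-23 FREE]
Op 2: b = malloc(1) -> b = 5; heap: [0-4 ALLOC][5-5 ALLOC][6-23 FREE]
Op 3: c = malloc(7) -> c = 6; heap: [0-4 ALLOC][5-5 ALLOC][6-12 ALLOC][13-23 FREE]
Op 4: d = malloc(8) -> d = 13; heap: [0-4 ALLOC][5-5 ALLOC][6-12 ALLOC][13-20 ALLOC][21-23 FREE]
Op 5: e = malloc(1) -> e = 21; heap: [0-4 ALLOC][5-5 ALLOC][6-12 ALLOC][13-20 ALLOC][21-21 ALLOC][22-23 FREE]
Op 6: free(c) -> (freed c); heap: [0-4 ALLOC][5-5 ALLOC][6-12 FREE][13-20 ALLOC][21-21 ALLOC][22-23 FREE]
Op 7: f = malloc(5) -> f = 6; heap: [0-4 ALLOC][5-5 ALLOC][6-10 ALLOC][11-12 FREE][13-20 ALLOC][21-21 ALLOC][22-23 FREE]
Op 8: g = malloc(6) -> g = NULL; heap: [0-4 ALLOC][5-5 ALLOC][6-10 ALLOC][11-12 FREE][13-20 ALLOC][21-21 ALLOC][22-23 FREE]
Op 9: h = malloc(3) -> h = NULL; heap: [0-4 ALLOC][5-5 ALLOC][6-10 ALLOC][11-12 FREE][13-20 ALLOC][21-21 ALLOC][22-23 FREE]
Free blocks: [2 2] total_free=4 largest=2 -> 100*(4-2)/4 = 200/4 = 50

Answer: 50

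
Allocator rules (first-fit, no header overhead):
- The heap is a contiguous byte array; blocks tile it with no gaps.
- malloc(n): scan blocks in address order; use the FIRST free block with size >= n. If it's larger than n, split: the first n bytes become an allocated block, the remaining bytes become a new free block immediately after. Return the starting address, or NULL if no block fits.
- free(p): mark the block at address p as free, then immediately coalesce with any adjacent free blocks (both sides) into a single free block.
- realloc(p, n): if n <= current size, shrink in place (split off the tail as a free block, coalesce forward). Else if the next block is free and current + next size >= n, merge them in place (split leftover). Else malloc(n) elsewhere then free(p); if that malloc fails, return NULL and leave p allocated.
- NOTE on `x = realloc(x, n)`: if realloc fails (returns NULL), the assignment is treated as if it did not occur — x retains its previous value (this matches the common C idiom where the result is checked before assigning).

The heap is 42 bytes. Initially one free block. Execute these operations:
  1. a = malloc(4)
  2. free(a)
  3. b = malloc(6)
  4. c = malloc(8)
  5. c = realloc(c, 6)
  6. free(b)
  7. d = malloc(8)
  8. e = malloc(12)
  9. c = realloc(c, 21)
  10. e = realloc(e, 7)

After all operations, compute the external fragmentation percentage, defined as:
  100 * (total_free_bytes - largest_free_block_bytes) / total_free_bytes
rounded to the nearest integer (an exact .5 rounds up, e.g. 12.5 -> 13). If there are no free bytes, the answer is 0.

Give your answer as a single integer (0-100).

Op 1: a = malloc(4) -> a = 0; heap: [0-3 ALLOC][4-41 FREE]
Op 2: free(a) -> (freed a); heap: [0-41 FREE]
Op 3: b = malloc(6) -> b = 0; heap: [0-5 ALLOC][6-41 FREE]
Op 4: c = malloc(8) -> c = 6; heap: [0-5 ALLOC][6-13 ALLOC][14-41 FREE]
Op 5: c = realloc(c, 6) -> c = 6; heap: [0-5 ALLOC][6-11 ALLOC][12-41 FREE]
Op 6: free(b) -> (freed b); heap: [0-5 FREE][6-11 ALLOC][12-41 FREE]
Op 7: d = malloc(8) -> d = 12; heap: [0-5 FREE][6-11 ALLOC][12-19 ALLOC][20-41 FREE]
Op 8: e = malloc(12) -> e = 20; heap: [0-5 FREE][6-11 ALLOC][12-19 ALLOC][20-31 ALLOC][32-41 FREE]
Op 9: c = realloc(c, 21) -> NULL (c unchanged); heap: [0-5 FREE][6-11 ALLOC][12-19 ALLOC][20-31 ALLOC][32-41 FREE]
Op 10: e = realloc(e, 7) -> e = 20; heap: [0-5 FREE][6-11 ALLOC][12-19 ALLOC][20-26 ALLOC][27-41 FREE]
Free blocks: [6 15] total_free=21 largest=15 -> 100*(21-15)/21 = 600/21 ≈ 28.571 -> rounds to 29

Answer: 29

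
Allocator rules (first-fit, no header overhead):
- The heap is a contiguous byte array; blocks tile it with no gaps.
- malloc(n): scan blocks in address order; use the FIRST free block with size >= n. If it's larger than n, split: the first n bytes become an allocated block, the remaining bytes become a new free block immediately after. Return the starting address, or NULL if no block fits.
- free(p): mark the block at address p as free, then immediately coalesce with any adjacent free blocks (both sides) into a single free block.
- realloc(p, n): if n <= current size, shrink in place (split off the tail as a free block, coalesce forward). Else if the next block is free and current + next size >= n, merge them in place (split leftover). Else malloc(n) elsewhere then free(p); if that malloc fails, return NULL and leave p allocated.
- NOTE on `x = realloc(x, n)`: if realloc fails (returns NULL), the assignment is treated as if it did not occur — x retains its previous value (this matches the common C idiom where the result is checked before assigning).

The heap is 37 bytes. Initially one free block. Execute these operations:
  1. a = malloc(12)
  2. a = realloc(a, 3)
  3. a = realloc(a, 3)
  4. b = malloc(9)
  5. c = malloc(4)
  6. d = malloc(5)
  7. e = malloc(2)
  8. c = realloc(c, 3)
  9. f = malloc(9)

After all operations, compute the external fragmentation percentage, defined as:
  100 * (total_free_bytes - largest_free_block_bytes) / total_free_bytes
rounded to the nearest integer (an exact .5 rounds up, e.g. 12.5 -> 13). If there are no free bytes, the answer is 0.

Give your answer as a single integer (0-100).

Op 1: a = malloc(12) -> a = 0; heap: [0-11 ALLOC][12-36 FREE]
Op 2: a = realloc(a, 3) -> a = 0; heap: [0-2 ALLOC][3-36 FREE]
Op 3: a = realloc(a, 3) -> a = 0; heap: [0-2 ALLOC][3-36 FREE]
Op 4: b = malloc(9) -> b = 3; heap: [0-2 ALLOC][3-11 ALLOC][12-36 FREE]
Op 5: c = malloc(4) -> c = 12; heap: [0-2 ALLOC][3-11 ALLOC][12-15 ALLOC][16-36 FREE]
Op 6: d = malloc(5) -> d = 16; heap: [0-2 ALLOC][3-11 ALLOC][12-15 ALLOC][16-20 ALLOC][21-36 FREE]
Op 7: e = malloc(2) -> e = 21; heap: [0-2 ALLOC][3-11 ALLOC][12-15 ALLOC][16-20 ALLOC][21-22 ALLOC][23-36 FREE]
Op 8: c = realloc(c, 3) -> c = 12; heap: [0-2 ALLOC][3-11 ALLOC][12-14 ALLOC][15-15 FREE][16-20 ALLOC][21-22 ALLOC][23-36 FREE]
Op 9: f = malloc(9) -> f = 23; heap: [0-2 ALLOC][3-11 ALLOC][12-14 ALLOC][15-15 FREE][16-20 ALLOC][21-22 ALLOC][23-31 ALLOC][32-36 FREE]
Free blocks: [1 5] total_free=6 largest=5 -> 100*(6-5)/6 = 100/6 ≈ 16.667 -> rounds to 17

Answer: 17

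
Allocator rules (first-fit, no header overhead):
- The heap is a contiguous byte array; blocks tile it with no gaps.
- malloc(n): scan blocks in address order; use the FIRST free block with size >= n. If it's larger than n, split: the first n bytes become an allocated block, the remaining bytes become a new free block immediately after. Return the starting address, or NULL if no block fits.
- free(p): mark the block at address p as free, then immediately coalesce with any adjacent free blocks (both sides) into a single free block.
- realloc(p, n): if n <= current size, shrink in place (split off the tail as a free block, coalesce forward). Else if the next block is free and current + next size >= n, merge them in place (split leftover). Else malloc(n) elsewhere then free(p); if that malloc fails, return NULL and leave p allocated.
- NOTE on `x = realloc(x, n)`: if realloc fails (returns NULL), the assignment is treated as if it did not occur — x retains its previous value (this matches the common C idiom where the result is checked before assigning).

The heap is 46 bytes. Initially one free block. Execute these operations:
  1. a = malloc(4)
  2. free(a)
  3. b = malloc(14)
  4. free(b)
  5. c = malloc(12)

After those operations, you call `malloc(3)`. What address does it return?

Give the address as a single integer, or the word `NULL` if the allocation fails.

Op 1: a = malloc(4) -> a = 0; heap: [0-3 ALLOC][4-45 FREE]
Op 2: free(a) -> (freed a); heap: [0-45 FREE]
Op 3: b = malloc(14) -> b = 0; heap: [0-13 ALLOC][14-45 FREE]
Op 4: free(b) -> (freed b); heap: [0-45 FREE]
Op 5: c = malloc(12) -> c = 0; heap: [0-11 ALLOC][12-45 FREE]
malloc(3): first-fit scan over [0-11 ALLOC][12-45 FREE] -> 12

Answer: 12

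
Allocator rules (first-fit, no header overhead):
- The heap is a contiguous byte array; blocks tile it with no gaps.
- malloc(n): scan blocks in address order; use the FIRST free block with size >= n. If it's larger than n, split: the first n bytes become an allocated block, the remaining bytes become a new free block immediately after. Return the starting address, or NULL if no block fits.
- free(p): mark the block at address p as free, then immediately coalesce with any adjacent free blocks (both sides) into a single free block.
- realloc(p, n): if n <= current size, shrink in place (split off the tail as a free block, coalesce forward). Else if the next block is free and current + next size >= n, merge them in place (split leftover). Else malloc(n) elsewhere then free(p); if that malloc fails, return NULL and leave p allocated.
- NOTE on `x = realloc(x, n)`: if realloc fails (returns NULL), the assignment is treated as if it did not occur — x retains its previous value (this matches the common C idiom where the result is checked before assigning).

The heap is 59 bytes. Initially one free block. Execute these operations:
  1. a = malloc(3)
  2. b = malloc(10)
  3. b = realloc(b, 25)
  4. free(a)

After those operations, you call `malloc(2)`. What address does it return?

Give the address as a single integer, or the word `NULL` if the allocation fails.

Answer: 0

Derivation:
Op 1: a = malloc(3) -> a = 0; heap: [0-2 ALLOC][3-58 FREE]
Op 2: b = malloc(10) -> b = 3; heap: [0-2 ALLOC][3-12 ALLOC][13-58 FREE]
Op 3: b = realloc(b, 25) -> b = 3; heap: [0-2 ALLOC][3-27 ALLOC][28-58 FREE]
Op 4: free(a) -> (freed a); heap: [0-2 FREE][3-27 ALLOC][28-58 FREE]
malloc(2): first-fit scan over [0-2 FREE][3-27 ALLOC][28-58 FREE] -> 0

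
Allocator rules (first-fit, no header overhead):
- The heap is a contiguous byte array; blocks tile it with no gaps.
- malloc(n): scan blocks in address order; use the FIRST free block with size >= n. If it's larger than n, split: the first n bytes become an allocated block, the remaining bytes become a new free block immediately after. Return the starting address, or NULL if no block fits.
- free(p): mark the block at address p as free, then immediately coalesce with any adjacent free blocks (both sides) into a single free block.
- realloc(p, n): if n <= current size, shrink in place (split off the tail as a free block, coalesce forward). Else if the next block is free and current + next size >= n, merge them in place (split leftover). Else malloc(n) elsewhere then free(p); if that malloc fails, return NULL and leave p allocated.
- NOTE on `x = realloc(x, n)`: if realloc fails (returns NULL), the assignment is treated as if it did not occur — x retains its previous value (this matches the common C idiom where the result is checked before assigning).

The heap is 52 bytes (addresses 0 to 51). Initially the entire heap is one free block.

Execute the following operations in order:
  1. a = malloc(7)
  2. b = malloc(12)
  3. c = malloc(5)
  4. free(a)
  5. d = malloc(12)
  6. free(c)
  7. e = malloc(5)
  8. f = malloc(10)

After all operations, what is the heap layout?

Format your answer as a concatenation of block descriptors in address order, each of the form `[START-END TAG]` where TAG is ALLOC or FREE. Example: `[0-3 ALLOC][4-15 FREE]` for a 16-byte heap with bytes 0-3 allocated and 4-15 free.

Answer: [0-4 ALLOC][5-6 FREE][7-18 ALLOC][19-23 FREE][24-35 ALLOC][36-45 ALLOC][46-51 FREE]

Derivation:
Op 1: a = malloc(7) -> a = 0; heap: [0-6 ALLOC][7-51 FREE]
Op 2: b = malloc(12) -> b = 7; heap: [0-6 ALLOC][7-18 ALLOC][19-51 FREE]
Op 3: c = malloc(5) -> c = 19; heap: [0-6 ALLOC][7-18 ALLOC][19-23 ALLOC][24-51 FREE]
Op 4: free(a) -> (freed a); heap: [0-6 FREE][7-18 ALLOC][19-23 ALLOC][24-51 FREE]
Op 5: d = malloc(12) -> d = 24; heap: [0-6 FREE][7-18 ALLOC][19-23 ALLOC][24-35 ALLOC][36-51 FREE]
Op 6: free(c) -> (freed c); heap: [0-6 FREE][7-18 ALLOC][19-23 FREE][24-35 ALLOC][36-51 FREE]
Op 7: e = malloc(5) -> e = 0; heap: [0-4 ALLOC][5-6 FREE][7-18 ALLOC][19-23 FREE][24-35 ALLOC][36-51 FREE]
Op 8: f = malloc(10) -> f = 36; heap: [0-4 ALLOC][5-6 FREE][7-18 ALLOC][19-23 FREE][24-35 ALLOC][36-45 ALLOC][46-51 FREE]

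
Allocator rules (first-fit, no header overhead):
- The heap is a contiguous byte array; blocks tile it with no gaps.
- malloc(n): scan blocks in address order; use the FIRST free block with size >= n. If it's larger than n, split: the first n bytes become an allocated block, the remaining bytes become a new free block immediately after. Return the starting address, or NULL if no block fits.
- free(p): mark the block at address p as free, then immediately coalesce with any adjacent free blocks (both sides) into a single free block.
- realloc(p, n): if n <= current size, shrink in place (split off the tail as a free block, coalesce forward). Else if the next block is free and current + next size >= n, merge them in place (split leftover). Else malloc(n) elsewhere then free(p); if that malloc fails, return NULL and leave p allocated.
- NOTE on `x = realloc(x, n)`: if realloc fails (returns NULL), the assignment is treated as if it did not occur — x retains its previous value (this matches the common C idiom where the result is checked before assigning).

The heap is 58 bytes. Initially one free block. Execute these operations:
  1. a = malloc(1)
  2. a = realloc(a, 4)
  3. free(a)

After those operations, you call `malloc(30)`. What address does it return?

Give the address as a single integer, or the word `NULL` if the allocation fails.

Answer: 0

Derivation:
Op 1: a = malloc(1) -> a = 0; heap: [0-0 ALLOC][1-57 FREE]
Op 2: a = realloc(a, 4) -> a = 0; heap: [0-3 ALLOC][4-57 FREE]
Op 3: free(a) -> (freed a); heap: [0-57 FREE]
malloc(30): first-fit scan over [0-57 FREE] -> 0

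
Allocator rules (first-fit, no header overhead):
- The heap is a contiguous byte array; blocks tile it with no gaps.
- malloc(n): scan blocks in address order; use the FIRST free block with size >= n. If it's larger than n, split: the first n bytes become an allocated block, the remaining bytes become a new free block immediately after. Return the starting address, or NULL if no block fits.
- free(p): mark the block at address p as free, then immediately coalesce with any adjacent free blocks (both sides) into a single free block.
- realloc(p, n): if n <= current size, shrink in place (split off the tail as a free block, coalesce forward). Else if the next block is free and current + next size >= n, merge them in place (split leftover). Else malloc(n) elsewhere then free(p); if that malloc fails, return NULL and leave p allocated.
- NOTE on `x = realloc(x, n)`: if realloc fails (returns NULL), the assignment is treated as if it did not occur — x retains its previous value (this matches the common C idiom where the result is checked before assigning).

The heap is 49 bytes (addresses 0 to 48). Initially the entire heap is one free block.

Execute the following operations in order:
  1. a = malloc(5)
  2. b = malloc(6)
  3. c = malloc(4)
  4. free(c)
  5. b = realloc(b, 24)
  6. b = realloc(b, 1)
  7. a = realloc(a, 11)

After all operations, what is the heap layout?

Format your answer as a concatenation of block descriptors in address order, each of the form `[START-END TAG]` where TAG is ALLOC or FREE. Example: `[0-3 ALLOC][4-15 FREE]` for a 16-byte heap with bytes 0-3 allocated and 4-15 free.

Op 1: a = malloc(5) -> a = 0; heap: [0-4 ALLOC][5-48 FREE]
Op 2: b = malloc(6) -> b = 5; heap: [0-4 ALLOC][5-10 ALLOC][11-48 FREE]
Op 3: c = malloc(4) -> c = 11; heap: [0-4 ALLOC][5-10 ALLOC][11-14 ALLOC][15-48 FREE]
Op 4: free(c) -> (freed c); heap: [0-4 ALLOC][5-10 ALLOC][11-48 FREE]
Op 5: b = realloc(b, 24) -> b = 5; heap: [0-4 ALLOC][5-28 ALLOC][29-48 FREE]
Op 6: b = realloc(b, 1) -> b = 5; heap: [0-4 ALLOC][5-5 ALLOC][6-48 FREE]
Op 7: a = realloc(a, 11) -> a = 6; heap: [0-4 FREE][5-5 ALLOC][6-16 ALLOC][17-48 FREE]

Answer: [0-4 FREE][5-5 ALLOC][6-16 ALLOC][17-48 FREE]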